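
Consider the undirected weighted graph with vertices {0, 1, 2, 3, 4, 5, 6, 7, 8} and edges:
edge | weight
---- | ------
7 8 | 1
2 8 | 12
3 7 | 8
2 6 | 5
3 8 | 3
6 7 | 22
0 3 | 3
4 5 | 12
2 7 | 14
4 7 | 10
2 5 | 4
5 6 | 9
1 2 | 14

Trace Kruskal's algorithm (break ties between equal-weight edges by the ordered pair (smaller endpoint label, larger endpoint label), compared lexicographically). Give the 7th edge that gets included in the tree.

Kruskal: consider edges lightest-first.
7 8 (1): add — endpoints in different components.
0 3 (3): add — endpoints in different components.
3 8 (3): add — endpoints in different components.
2 5 (4): add — endpoints in different components.
2 6 (5): add — endpoints in different components.
3 7 (8): skip — 3 and 7 already connected.
5 6 (9): skip — 5 and 6 already connected.
4 7 (10): add — endpoints in different components.
2 8 (12): add — endpoints in different components.
4 5 (12): skip — 4 and 5 already connected.
1 2 (14): add — endpoints in different components.
The 7th edge added is 2 8.

2-8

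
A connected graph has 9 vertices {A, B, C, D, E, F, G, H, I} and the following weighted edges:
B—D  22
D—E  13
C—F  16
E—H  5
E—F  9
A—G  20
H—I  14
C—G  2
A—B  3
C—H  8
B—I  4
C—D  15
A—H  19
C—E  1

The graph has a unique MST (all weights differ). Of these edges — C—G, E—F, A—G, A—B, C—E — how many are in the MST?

Kruskal: consider edges lightest-first.
C—E (1): add — endpoints in different components.
C—G (2): add — endpoints in different components.
A—B (3): add — endpoints in different components.
B—I (4): add — endpoints in different components.
E—H (5): add — endpoints in different components.
C—H (8): skip — C and H already connected.
E—F (9): add — endpoints in different components.
D—E (13): add — endpoints in different components.
H—I (14): add — endpoints in different components.
MST edge set: {C—E, C—G, A—B, B—I, E—H, E—F, D—E, H—I}.
Of the listed edges, {C—G, E—F, A—B, C—E} are in the MST → 4.

4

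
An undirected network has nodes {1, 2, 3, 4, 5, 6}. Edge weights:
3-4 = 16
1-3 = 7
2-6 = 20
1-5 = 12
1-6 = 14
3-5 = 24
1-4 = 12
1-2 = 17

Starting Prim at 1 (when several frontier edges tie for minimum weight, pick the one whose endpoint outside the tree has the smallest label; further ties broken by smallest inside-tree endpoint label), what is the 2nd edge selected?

Grow the tree from 1 using Prim:
Step 1: cheapest edge leaving the tree is 1-3 (7); add 3.
Step 2: cheapest edge leaving the tree is 1-4 (12); add 4.
Step 3: cheapest edge leaving the tree is 1-5 (12); add 5.
Step 4: cheapest edge leaving the tree is 1-6 (14); add 6.
Step 5: cheapest edge leaving the tree is 1-2 (17); add 2.
The 2nd edge added is 1-4.

1-4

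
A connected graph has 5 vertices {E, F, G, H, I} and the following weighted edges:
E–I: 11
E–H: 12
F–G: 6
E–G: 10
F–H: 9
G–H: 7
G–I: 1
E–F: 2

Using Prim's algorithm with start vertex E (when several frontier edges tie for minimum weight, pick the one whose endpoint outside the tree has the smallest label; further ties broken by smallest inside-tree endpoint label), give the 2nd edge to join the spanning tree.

Prim, starting at E.
Step 1: cheapest edge leaving the tree is E–F (2); add F.
Step 2: cheapest edge leaving the tree is F–G (6); add G.
Step 3: cheapest edge leaving the tree is G–I (1); add I.
Step 4: cheapest edge leaving the tree is G–H (7); add H.
The 2nd edge added is F–G.

F-G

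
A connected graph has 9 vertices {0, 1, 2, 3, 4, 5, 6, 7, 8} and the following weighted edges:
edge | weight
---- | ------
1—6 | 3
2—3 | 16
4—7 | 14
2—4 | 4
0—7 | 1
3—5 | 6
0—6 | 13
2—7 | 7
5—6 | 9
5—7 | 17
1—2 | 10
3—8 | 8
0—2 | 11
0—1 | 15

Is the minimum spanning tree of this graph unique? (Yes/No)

Sort edges by weight, then run Kruskal:
0—7 (1): add — endpoints in different components.
1—6 (3): add — endpoints in different components.
2—4 (4): add — endpoints in different components.
3—5 (6): add — endpoints in different components.
2—7 (7): add — endpoints in different components.
3—8 (8): add — endpoints in different components.
5—6 (9): add — endpoints in different components.
1—2 (10): add — endpoints in different components.
Every non-tree edge has weight strictly greater than the heaviest edge on the tree path between its endpoints, so the MST is unique.

Yes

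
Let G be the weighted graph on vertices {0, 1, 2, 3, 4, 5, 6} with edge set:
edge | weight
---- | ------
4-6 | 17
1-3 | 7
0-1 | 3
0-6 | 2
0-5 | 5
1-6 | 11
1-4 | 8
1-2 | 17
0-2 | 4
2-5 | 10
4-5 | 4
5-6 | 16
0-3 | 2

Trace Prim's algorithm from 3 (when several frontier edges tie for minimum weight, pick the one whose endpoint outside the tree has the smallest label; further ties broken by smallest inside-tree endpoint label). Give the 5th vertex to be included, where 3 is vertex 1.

2

Prim's algorithm from 3:
Step 1: cheapest edge leaving the tree is 0-3 (2); add 0.
Step 2: cheapest edge leaving the tree is 0-6 (2); add 6.
Step 3: cheapest edge leaving the tree is 0-1 (3); add 1.
Step 4: cheapest edge leaving the tree is 0-2 (4); add 2.
Step 5: cheapest edge leaving the tree is 0-5 (5); add 5.
Step 6: cheapest edge leaving the tree is 4-5 (4); add 4.
Vertex order: 3, 0, 6, 1, 2, 5, 4. The 5th vertex is 2.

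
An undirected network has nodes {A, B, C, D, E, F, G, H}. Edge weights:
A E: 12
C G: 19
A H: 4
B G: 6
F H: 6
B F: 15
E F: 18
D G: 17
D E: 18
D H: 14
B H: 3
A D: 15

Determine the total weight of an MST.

Grow the tree from G using Prim:
Step 1: frontier [B G 6, D G 17, C G 19] → take B G (6); add B.
Step 2: frontier [B H 3, B F 15, D G 17, C G 19] → take B H (3); add H.
Step 3: frontier [B F 15, D G 17, C G 19, A H 4, F H 6, D H 14] → take A H (4); add A.
Step 4: frontier [A E 12, A D 15, B F 15, D G 17, C G 19, F H 6, D H 14] → take F H (6); add F.
Step 5: frontier [A E 12, A D 15, E F 18, D G 17, C G 19, D H 14] → take A E (12); add E.
Step 6: frontier [A D 15, D E 18, D G 17, C G 19, D H 14] → take D H (14); add D.
Step 7: frontier [C G 19] → take C G (19); add C.
MST edges: B G, B H, A H, F H, A E, D H, C G; total weight 6+3+4+6+12+14+19 = 64.

64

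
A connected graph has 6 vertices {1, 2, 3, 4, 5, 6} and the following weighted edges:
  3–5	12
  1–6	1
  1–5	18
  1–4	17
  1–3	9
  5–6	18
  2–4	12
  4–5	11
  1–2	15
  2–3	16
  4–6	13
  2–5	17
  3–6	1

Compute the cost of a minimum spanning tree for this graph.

37

Prim, starting at 6.
Step 1: cheapest edge leaving the tree is 1–6 (1); add 1.
Step 2: cheapest edge leaving the tree is 3–6 (1); add 3.
Step 3: cheapest edge leaving the tree is 3–5 (12); add 5.
Step 4: cheapest edge leaving the tree is 4–5 (11); add 4.
Step 5: cheapest edge leaving the tree is 2–4 (12); add 2.
MST edges: 1–6, 3–6, 3–5, 4–5, 2–4; total weight 1+1+12+11+12 = 37.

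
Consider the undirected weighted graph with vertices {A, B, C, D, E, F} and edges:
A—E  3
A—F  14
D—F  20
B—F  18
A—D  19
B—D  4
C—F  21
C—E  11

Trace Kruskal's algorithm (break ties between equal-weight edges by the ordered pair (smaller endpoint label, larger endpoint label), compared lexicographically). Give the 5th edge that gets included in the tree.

Kruskal's algorithm — process edges by increasing weight (ties by edge label):
A—E (3): add. Components now {A,E} {B} {C} {D} {F}
B—D (4): add. Components now {A,E} {B,D} {C} {F}
C—E (11): add. Components now {A,C,E} {B,D} {F}
A—F (14): add. Components now {A,C,E,F} {B,D}
B—F (18): add. Components now {A,B,C,D,E,F}
The 5th edge added is B—F.

B-F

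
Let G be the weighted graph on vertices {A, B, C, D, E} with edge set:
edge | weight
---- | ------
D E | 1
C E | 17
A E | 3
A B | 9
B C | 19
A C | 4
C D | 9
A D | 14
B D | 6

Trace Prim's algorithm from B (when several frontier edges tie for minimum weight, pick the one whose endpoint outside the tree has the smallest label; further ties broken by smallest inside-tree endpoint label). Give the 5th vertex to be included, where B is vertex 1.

Prim, starting at B.
Step 1: cheapest edge leaving the tree is B D (6); add D.
Step 2: cheapest edge leaving the tree is D E (1); add E.
Step 3: cheapest edge leaving the tree is A E (3); add A.
Step 4: cheapest edge leaving the tree is A C (4); add C.
Vertex order: B, D, E, A, C. The 5th vertex is C.

C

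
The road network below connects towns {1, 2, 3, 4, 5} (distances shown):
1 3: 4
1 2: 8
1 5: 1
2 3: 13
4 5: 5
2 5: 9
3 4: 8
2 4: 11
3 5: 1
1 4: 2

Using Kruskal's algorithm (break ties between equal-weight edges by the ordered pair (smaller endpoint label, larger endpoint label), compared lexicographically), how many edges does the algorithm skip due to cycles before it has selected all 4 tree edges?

2

Kruskal: consider edges lightest-first.
1 5 (1): add. Components now {1,5} {2} {3} {4}
3 5 (1): add. Components now {1,3,5} {2} {4}
1 4 (2): add. Components now {1,3,4,5} {2}
1 3 (4): skip — 1 and 3 already connected.
4 5 (5): skip — 4 and 5 already connected.
1 2 (8): add. Components now {1,2,3,4,5}
Edges rejected before the tree was complete: 2.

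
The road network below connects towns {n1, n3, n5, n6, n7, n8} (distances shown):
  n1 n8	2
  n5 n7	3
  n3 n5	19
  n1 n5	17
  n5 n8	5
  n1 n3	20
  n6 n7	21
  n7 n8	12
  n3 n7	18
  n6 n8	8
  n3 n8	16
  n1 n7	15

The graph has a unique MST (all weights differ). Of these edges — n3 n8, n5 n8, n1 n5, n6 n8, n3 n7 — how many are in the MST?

Kruskal: consider edges lightest-first.
n1 n8 (2): add — endpoints in different components.
n5 n7 (3): add — endpoints in different components.
n5 n8 (5): add — endpoints in different components.
n6 n8 (8): add — endpoints in different components.
n7 n8 (12): skip — n7 and n8 already connected.
n1 n7 (15): skip — n1 and n7 already connected.
n3 n8 (16): add — endpoints in different components.
MST edge set: {n1 n8, n5 n7, n5 n8, n6 n8, n3 n8}.
Of the listed edges, {n3 n8, n5 n8, n6 n8} are in the MST → 3.

3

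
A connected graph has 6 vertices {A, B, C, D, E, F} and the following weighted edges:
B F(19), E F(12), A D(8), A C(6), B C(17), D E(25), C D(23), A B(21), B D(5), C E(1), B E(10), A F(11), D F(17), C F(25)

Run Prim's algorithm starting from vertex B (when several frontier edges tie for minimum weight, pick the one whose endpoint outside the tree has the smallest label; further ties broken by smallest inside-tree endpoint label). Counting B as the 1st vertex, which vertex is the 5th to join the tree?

Prim, starting at B.
Step 1: frontier [B D 5, B E 10, B C 17, B F 19, A B 21] → take B D (5); add D.
Step 2: frontier [B E 10, B C 17, B F 19, A B 21, A D 8, D F 17, C D 23, D E 25] → take A D (8); add A.
Step 3: frontier [A C 6, A F 11, B E 10, B C 17, B F 19, D F 17, C D 23, D E 25] → take A C (6); add C.
Step 4: frontier [A F 11, B E 10, B F 19, C E 1, C F 25, D F 17, D E 25] → take C E (1); add E.
Step 5: frontier [A F 11, B F 19, C F 25, D F 17, E F 12] → take A F (11); add F.
Vertex order: B, D, A, C, E, F. The 5th vertex is E.

E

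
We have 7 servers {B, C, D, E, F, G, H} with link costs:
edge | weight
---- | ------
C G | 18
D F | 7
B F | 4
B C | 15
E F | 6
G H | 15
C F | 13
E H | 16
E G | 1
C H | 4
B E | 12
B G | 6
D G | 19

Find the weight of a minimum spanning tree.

35

Grow the tree from F using Prim:
Step 1: frontier [B F 4, E F 6, D F 7, C F 13] → take B F (4); add B.
Step 2: frontier [B G 6, B E 12, B C 15, E F 6, D F 7, C F 13] → take E F (6); add E.
Step 3: frontier [B G 6, B C 15, E G 1, E H 16, D F 7, C F 13] → take E G (1); add G.
Step 4: frontier [B C 15, E H 16, D F 7, C F 13, G H 15, C G 18, D G 19] → take D F (7); add D.
Step 5: frontier [B C 15, E H 16, C F 13, G H 15, C G 18] → take C F (13); add C.
Step 6: frontier [C H 4, E H 16, G H 15] → take C H (4); add H.
MST edges: B F, E F, E G, D F, C F, C H; total weight 4+6+1+7+13+4 = 35.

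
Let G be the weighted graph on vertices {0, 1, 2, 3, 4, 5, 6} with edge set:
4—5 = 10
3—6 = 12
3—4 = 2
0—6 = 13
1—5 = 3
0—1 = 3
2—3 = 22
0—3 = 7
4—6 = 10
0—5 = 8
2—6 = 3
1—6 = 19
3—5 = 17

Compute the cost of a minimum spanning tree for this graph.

28

Kruskal's algorithm — process edges by increasing weight (ties by edge label):
3—4 (2): add — endpoints in different components.
0—1 (3): add — endpoints in different components.
1—5 (3): add — endpoints in different components.
2—6 (3): add — endpoints in different components.
0—3 (7): add — endpoints in different components.
0—5 (8): skip — 0 and 5 already connected.
4—5 (10): skip — 4 and 5 already connected.
4—6 (10): add — endpoints in different components.
MST edges: 3—4, 0—1, 1—5, 2—6, 0—3, 4—6; total weight 2+3+3+3+7+10 = 28.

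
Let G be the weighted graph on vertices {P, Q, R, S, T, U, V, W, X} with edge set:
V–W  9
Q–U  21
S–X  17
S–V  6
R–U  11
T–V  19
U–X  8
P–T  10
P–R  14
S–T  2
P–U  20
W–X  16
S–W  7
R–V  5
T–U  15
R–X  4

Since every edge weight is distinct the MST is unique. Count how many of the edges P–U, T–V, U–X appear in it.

Sort edges by weight, then run Kruskal:
S–T (2): add — endpoints in different components.
R–X (4): add — endpoints in different components.
R–V (5): add — endpoints in different components.
S–V (6): add — endpoints in different components.
S–W (7): add — endpoints in different components.
U–X (8): add — endpoints in different components.
V–W (9): skip — W and V already connected.
P–T (10): add — endpoints in different components.
R–U (11): skip — R and U already connected.
P–R (14): skip — P and R already connected.
T–U (15): skip — T and U already connected.
W–X (16): skip — X and W already connected.
S–X (17): skip — X and S already connected.
T–V (19): skip — T and V already connected.
P–U (20): skip — P and U already connected.
Q–U (21): add — endpoints in different components.
MST edge set: {S–T, R–X, R–V, S–V, S–W, U–X, P–T, Q–U}.
Of the listed edges, {U–X} are in the MST → 1.

1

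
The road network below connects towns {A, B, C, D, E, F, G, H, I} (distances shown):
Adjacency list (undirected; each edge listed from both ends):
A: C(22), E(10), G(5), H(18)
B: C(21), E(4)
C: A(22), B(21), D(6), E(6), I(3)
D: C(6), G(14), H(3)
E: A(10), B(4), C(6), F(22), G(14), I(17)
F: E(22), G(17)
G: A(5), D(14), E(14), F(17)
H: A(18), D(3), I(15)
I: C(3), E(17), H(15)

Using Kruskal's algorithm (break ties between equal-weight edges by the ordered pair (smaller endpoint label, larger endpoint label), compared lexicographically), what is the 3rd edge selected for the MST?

Sort edges by weight, then run Kruskal:
C-I (3): add — endpoints in different components.
D-H (3): add — endpoints in different components.
B-E (4): add — endpoints in different components.
A-G (5): add — endpoints in different components.
C-D (6): add — endpoints in different components.
C-E (6): add — endpoints in different components.
A-E (10): add — endpoints in different components.
D-G (14): skip — D and G already connected.
E-G (14): skip — E and G already connected.
H-I (15): skip — H and I already connected.
E-I (17): skip — E and I already connected.
F-G (17): add — endpoints in different components.
The 3rd edge added is B-E.

B-E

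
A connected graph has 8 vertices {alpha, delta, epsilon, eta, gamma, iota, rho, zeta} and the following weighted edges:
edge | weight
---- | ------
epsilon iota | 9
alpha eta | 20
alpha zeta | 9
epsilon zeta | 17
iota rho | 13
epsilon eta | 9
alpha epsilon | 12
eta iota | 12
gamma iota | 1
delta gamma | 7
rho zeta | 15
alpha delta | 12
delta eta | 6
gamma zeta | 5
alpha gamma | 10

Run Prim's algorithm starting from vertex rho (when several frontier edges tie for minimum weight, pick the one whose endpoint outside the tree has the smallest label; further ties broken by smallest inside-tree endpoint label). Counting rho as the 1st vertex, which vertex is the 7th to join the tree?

Grow the tree from rho using Prim:
Step 1: cheapest edge leaving the tree is iota rho (13); add iota.
Step 2: cheapest edge leaving the tree is gamma iota (1); add gamma.
Step 3: cheapest edge leaving the tree is gamma zeta (5); add zeta.
Step 4: cheapest edge leaving the tree is delta gamma (7); add delta.
Step 5: cheapest edge leaving the tree is delta eta (6); add eta.
Step 6: cheapest edge leaving the tree is alpha zeta (9); add alpha.
Step 7: cheapest edge leaving the tree is epsilon eta (9); add epsilon.
Vertex order: rho, iota, gamma, zeta, delta, eta, alpha, epsilon. The 7th vertex is alpha.

alpha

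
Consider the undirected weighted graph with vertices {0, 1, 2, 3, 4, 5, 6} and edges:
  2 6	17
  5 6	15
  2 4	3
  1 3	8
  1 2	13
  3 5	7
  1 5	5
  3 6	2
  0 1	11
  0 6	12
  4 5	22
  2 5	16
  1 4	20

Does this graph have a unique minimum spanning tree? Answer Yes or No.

Sort edges by weight, then run Kruskal:
3 6 (2): add. Components now {0} {1} {2} {3,6} {4} {5}
2 4 (3): add. Components now {0} {1} {2,4} {3,6} {5}
1 5 (5): add. Components now {0} {1,5} {2,4} {3,6}
3 5 (7): add. Components now {0} {1,3,5,6} {2,4}
1 3 (8): skip — 1 and 3 already connected.
0 1 (11): add. Components now {0,1,3,5,6} {2,4}
0 6 (12): skip — 0 and 6 already connected.
1 2 (13): add. Components now {0,1,2,3,4,5,6}
Every non-tree edge has weight strictly greater than the heaviest edge on the tree path between its endpoints, so the MST is unique.

Yes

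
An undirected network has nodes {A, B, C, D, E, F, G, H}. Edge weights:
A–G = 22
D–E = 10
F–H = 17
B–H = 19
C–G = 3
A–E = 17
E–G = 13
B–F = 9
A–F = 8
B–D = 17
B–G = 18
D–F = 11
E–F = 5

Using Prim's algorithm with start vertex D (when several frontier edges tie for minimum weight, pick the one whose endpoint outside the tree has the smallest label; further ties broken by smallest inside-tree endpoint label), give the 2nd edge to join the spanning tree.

E-F

Prim's algorithm from D:
Step 1: frontier [D–E 10, D–F 11, B–D 17] → take D–E (10); add E.
Step 2: frontier [D–F 11, B–D 17, E–F 5, E–G 13, A–E 17] → take E–F (5); add F.
Step 3: frontier [B–D 17, E–G 13, A–E 17, A–F 8, B–F 9, F–H 17] → take A–F (8); add A.
Step 4: frontier [A–G 22, B–D 17, E–G 13, B–F 9, F–H 17] → take B–F (9); add B.
Step 5: frontier [A–G 22, B–G 18, B–H 19, E–G 13, F–H 17] → take E–G (13); add G.
Step 6: frontier [B–H 19, F–H 17, C–G 3] → take C–G (3); add C.
Step 7: frontier [B–H 19, F–H 17] → take F–H (17); add H.
The 2nd edge added is E–F.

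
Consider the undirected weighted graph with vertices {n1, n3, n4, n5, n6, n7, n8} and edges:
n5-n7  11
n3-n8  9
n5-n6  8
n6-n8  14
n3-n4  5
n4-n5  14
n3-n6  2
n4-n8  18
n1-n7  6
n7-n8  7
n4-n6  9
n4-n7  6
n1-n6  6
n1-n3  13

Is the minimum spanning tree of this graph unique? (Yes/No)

Sort edges by weight, then run Kruskal:
n3-n6 (2): add. Components now {n1} {n3,n6} {n7} {n5} {n8} {n4}
n3-n4 (5): add. Components now {n1} {n3,n4,n6} {n7} {n5} {n8}
n1-n6 (6): add. Components now {n1,n3,n4,n6} {n7} {n5} {n8}
n1-n7 (6): add. Components now {n1,n3,n4,n6,n7} {n5} {n8}
n4-n7 (6): skip — n7 and n4 already connected.
n7-n8 (7): add. Components now {n1,n3,n4,n6,n7,n8} {n5}
n5-n6 (8): add. Components now {n1,n3,n4,n5,n6,n7,n8}
Non-tree edge n4-n7 has weight 6, equal to the heaviest edge on its tree cycle — swapping gives another MST of the same weight. Not unique.

No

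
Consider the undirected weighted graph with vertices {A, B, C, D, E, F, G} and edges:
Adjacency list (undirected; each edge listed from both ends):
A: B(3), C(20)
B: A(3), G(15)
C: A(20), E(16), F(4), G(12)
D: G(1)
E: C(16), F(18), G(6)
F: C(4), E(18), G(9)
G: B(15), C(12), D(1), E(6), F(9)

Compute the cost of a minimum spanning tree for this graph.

Prim's algorithm from G:
Step 1: frontier [D G 1, E G 6, F G 9, C G 12, B G 15] → take D G (1); add D.
Step 2: frontier [E G 6, F G 9, C G 12, B G 15] → take E G (6); add E.
Step 3: frontier [C E 16, E F 18, F G 9, C G 12, B G 15] → take F G (9); add F.
Step 4: frontier [C E 16, C F 4, C G 12, B G 15] → take C F (4); add C.
Step 5: frontier [A C 20, B G 15] → take B G (15); add B.
Step 6: frontier [A B 3, A C 20] → take A B (3); add A.
MST edges: D G, E G, F G, C F, B G, A B; total weight 1+6+9+4+15+3 = 38.

38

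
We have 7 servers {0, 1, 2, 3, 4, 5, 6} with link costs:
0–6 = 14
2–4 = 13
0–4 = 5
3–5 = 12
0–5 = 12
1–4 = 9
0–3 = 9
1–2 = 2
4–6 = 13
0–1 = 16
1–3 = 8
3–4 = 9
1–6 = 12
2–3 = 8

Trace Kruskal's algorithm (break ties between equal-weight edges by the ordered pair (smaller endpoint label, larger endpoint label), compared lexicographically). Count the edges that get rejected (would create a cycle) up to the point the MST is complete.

3

Sort edges by weight, then run Kruskal:
1–2 (2): add. Components now {0} {1,2} {3} {4} {5} {6}
0–4 (5): add. Components now {0,4} {1,2} {3} {5} {6}
1–3 (8): add. Components now {0,4} {1,2,3} {5} {6}
2–3 (8): skip — 2 and 3 already connected.
0–3 (9): add. Components now {0,1,2,3,4} {5} {6}
1–4 (9): skip — 1 and 4 already connected.
3–4 (9): skip — 3 and 4 already connected.
0–5 (12): add. Components now {0,1,2,3,4,5} {6}
1–6 (12): add. Components now {0,1,2,3,4,5,6}
Edges rejected before the tree was complete: 3.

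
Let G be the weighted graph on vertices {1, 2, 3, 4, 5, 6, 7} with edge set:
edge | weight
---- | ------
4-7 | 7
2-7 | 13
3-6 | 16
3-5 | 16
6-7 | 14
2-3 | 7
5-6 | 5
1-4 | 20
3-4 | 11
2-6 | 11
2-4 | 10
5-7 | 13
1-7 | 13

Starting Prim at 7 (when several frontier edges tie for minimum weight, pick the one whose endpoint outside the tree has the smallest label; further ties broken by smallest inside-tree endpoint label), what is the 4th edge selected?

Prim's algorithm from 7:
Step 1: cheapest edge leaving the tree is 4-7 (7); add 4.
Step 2: cheapest edge leaving the tree is 2-4 (10); add 2.
Step 3: cheapest edge leaving the tree is 2-3 (7); add 3.
Step 4: cheapest edge leaving the tree is 2-6 (11); add 6.
Step 5: cheapest edge leaving the tree is 5-6 (5); add 5.
Step 6: cheapest edge leaving the tree is 1-7 (13); add 1.
The 4th edge added is 2-6.

2-6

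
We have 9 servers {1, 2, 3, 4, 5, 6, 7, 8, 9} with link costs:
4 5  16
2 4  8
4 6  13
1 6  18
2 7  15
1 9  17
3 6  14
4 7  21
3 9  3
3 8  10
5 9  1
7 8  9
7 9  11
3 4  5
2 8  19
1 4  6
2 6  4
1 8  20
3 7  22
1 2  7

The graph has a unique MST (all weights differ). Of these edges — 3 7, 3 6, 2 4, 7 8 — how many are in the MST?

Sort edges by weight, then run Kruskal:
5 9 (1): add — endpoints in different components.
3 9 (3): add — endpoints in different components.
2 6 (4): add — endpoints in different components.
3 4 (5): add — endpoints in different components.
1 4 (6): add — endpoints in different components.
1 2 (7): add — endpoints in different components.
2 4 (8): skip — 2 and 4 already connected.
7 8 (9): add — endpoints in different components.
3 8 (10): add — endpoints in different components.
MST edge set: {5 9, 3 9, 2 6, 3 4, 1 4, 1 2, 7 8, 3 8}.
Of the listed edges, {7 8} are in the MST → 1.

1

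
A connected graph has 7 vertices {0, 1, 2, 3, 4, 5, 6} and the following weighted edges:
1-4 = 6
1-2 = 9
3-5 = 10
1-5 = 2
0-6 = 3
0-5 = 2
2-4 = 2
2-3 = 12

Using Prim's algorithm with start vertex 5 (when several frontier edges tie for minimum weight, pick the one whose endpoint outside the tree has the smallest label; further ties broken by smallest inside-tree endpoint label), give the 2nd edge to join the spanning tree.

1-5

Grow the tree from 5 using Prim:
Step 1: frontier [0-5 2, 1-5 2, 3-5 10] → take 0-5 (2); add 0.
Step 2: frontier [0-6 3, 1-5 2, 3-5 10] → take 1-5 (2); add 1.
Step 3: frontier [0-6 3, 1-4 6, 1-2 9, 3-5 10] → take 0-6 (3); add 6.
Step 4: frontier [1-4 6, 1-2 9, 3-5 10] → take 1-4 (6); add 4.
Step 5: frontier [1-2 9, 2-4 2, 3-5 10] → take 2-4 (2); add 2.
Step 6: frontier [2-3 12, 3-5 10] → take 3-5 (10); add 3.
The 2nd edge added is 1-5.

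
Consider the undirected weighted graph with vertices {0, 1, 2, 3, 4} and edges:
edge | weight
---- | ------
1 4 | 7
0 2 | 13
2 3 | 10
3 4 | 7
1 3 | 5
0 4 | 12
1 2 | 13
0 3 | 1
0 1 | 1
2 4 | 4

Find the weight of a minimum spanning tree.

Prim, starting at 3.
Step 1: cheapest edge leaving the tree is 0 3 (1); add 0.
Step 2: cheapest edge leaving the tree is 0 1 (1); add 1.
Step 3: cheapest edge leaving the tree is 1 4 (7); add 4.
Step 4: cheapest edge leaving the tree is 2 4 (4); add 2.
MST edges: 0 3, 0 1, 1 4, 2 4; total weight 1+1+7+4 = 13.

13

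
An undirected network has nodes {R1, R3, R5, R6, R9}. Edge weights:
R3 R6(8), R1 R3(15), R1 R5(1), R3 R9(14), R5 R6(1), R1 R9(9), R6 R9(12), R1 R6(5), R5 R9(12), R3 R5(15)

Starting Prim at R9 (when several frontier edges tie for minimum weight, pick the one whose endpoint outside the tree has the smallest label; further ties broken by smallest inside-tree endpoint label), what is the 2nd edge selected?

Prim's algorithm from R9:
Step 1: cheapest edge leaving the tree is R1 R9 (9); add R1.
Step 2: cheapest edge leaving the tree is R1 R5 (1); add R5.
Step 3: cheapest edge leaving the tree is R5 R6 (1); add R6.
Step 4: cheapest edge leaving the tree is R3 R6 (8); add R3.
The 2nd edge added is R1 R5.

R1-R5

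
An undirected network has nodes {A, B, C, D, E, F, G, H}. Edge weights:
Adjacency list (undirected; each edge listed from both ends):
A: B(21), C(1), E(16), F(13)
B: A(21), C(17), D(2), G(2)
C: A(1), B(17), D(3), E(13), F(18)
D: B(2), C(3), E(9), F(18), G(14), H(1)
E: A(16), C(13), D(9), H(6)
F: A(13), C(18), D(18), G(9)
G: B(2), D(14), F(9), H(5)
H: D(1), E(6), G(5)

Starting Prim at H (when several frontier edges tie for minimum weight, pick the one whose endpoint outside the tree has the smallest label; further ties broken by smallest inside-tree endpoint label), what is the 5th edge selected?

Prim's algorithm from H:
Step 1: cheapest edge leaving the tree is D–H (1); add D.
Step 2: cheapest edge leaving the tree is B–D (2); add B.
Step 3: cheapest edge leaving the tree is B–G (2); add G.
Step 4: cheapest edge leaving the tree is C–D (3); add C.
Step 5: cheapest edge leaving the tree is A–C (1); add A.
Step 6: cheapest edge leaving the tree is E–H (6); add E.
Step 7: cheapest edge leaving the tree is F–G (9); add F.
The 5th edge added is A–C.

A-C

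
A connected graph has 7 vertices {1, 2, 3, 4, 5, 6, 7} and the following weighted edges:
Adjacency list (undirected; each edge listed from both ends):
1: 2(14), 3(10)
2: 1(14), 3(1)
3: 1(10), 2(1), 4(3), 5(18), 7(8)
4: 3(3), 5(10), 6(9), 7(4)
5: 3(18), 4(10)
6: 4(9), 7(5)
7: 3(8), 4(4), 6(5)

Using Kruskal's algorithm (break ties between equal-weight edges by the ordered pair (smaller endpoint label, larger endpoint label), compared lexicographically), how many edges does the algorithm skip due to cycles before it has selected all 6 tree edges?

Kruskal: consider edges lightest-first.
2 3 (1): add — endpoints in different components.
3 4 (3): add — endpoints in different components.
4 7 (4): add — endpoints in different components.
6 7 (5): add — endpoints in different components.
3 7 (8): skip — 3 and 7 already connected.
4 6 (9): skip — 4 and 6 already connected.
1 3 (10): add — endpoints in different components.
4 5 (10): add — endpoints in different components.
Edges rejected before the tree was complete: 2.

2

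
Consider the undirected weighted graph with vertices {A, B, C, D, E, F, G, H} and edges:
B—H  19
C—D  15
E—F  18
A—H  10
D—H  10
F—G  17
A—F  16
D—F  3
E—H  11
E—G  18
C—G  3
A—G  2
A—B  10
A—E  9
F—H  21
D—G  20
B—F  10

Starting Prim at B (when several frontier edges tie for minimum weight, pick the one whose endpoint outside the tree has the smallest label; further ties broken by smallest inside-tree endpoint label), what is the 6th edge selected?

Grow the tree from B using Prim:
Step 1: cheapest edge leaving the tree is A—B (10); add A.
Step 2: cheapest edge leaving the tree is A—G (2); add G.
Step 3: cheapest edge leaving the tree is C—G (3); add C.
Step 4: cheapest edge leaving the tree is A—E (9); add E.
Step 5: cheapest edge leaving the tree is B—F (10); add F.
Step 6: cheapest edge leaving the tree is D—F (3); add D.
Step 7: cheapest edge leaving the tree is A—H (10); add H.
The 6th edge added is D—F.

D-F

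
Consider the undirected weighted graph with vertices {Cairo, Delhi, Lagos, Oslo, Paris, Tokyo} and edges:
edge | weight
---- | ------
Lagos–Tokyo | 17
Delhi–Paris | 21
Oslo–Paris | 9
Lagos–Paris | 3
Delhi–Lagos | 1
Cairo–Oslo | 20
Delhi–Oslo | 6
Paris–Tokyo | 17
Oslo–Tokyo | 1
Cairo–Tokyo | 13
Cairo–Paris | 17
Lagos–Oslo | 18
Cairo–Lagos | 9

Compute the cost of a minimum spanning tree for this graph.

Prim, starting at Cairo.
Step 1: frontier [Cairo–Lagos 9, Cairo–Tokyo 13, Cairo–Paris 17, Cairo–Oslo 20] → take Cairo–Lagos (9); add Lagos.
Step 2: frontier [Cairo–Tokyo 13, Cairo–Paris 17, Cairo–Oslo 20, Delhi–Lagos 1, Lagos–Paris 3, Lagos–Tokyo 17, Lagos–Oslo 18] → take Delhi–Lagos (1); add Delhi.
Step 3: frontier [Cairo–Tokyo 13, Cairo–Paris 17, Cairo–Oslo 20, Delhi–Oslo 6, Delhi–Paris 21, Lagos–Paris 3, Lagos–Tokyo 17, Lagos–Oslo 18] → take Lagos–Paris (3); add Paris.
Step 4: frontier [Cairo–Tokyo 13, Cairo–Oslo 20, Delhi–Oslo 6, Lagos–Tokyo 17, Lagos–Oslo 18, Oslo–Paris 9, Paris–Tokyo 17] → take Delhi–Oslo (6); add Oslo.
Step 5: frontier [Cairo–Tokyo 13, Lagos–Tokyo 17, Oslo–Tokyo 1, Paris–Tokyo 17] → take Oslo–Tokyo (1); add Tokyo.
MST edges: Cairo–Lagos, Delhi–Lagos, Lagos–Paris, Delhi–Oslo, Oslo–Tokyo; total weight 9+1+3+6+1 = 20.

20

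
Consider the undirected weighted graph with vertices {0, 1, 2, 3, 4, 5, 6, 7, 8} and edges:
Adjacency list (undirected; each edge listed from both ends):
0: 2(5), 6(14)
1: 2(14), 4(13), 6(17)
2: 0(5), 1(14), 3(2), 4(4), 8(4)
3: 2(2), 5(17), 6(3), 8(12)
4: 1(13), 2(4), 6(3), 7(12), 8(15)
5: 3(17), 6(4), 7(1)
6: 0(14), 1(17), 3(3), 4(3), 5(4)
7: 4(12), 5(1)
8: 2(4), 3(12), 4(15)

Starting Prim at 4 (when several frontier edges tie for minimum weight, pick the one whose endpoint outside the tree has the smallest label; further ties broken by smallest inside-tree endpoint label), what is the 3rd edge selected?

Prim's algorithm from 4:
Step 1: cheapest edge leaving the tree is 4–6 (3); add 6.
Step 2: cheapest edge leaving the tree is 3–6 (3); add 3.
Step 3: cheapest edge leaving the tree is 2–3 (2); add 2.
Step 4: cheapest edge leaving the tree is 5–6 (4); add 5.
Step 5: cheapest edge leaving the tree is 5–7 (1); add 7.
Step 6: cheapest edge leaving the tree is 2–8 (4); add 8.
Step 7: cheapest edge leaving the tree is 0–2 (5); add 0.
Step 8: cheapest edge leaving the tree is 1–4 (13); add 1.
The 3rd edge added is 2–3.

2-3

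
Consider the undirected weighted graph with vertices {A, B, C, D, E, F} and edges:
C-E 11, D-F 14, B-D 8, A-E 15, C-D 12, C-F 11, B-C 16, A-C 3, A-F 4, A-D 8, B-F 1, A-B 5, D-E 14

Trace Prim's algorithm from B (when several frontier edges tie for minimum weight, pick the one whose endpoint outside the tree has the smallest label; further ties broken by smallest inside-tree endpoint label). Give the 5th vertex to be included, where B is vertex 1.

D

Prim, starting at B.
Step 1: frontier [B-F 1, A-B 5, B-D 8, B-C 16] → take B-F (1); add F.
Step 2: frontier [A-B 5, B-D 8, B-C 16, A-F 4, C-F 11, D-F 14] → take A-F (4); add A.
Step 3: frontier [A-C 3, A-D 8, A-E 15, B-D 8, B-C 16, C-F 11, D-F 14] → take A-C (3); add C.
Step 4: frontier [A-D 8, A-E 15, B-D 8, C-E 11, C-D 12, D-F 14] → take A-D (8); add D.
Step 5: frontier [A-E 15, C-E 11, D-E 14] → take C-E (11); add E.
Vertex order: B, F, A, C, D, E. The 5th vertex is D.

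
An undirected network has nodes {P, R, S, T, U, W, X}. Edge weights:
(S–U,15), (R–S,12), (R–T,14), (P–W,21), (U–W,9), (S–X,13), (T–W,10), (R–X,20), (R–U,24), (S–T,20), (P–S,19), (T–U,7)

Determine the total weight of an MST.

74

Prim, starting at P.
Step 1: frontier [P–S 19, P–W 21] → take P–S (19); add S.
Step 2: frontier [P–W 21, R–S 12, S–X 13, S–U 15, S–T 20] → take R–S (12); add R.
Step 3: frontier [P–W 21, R–T 14, R–X 20, R–U 24, S–X 13, S–U 15, S–T 20] → take S–X (13); add X.
Step 4: frontier [P–W 21, R–T 14, R–U 24, S–U 15, S–T 20] → take R–T (14); add T.
Step 5: frontier [P–W 21, R–U 24, S–U 15, T–U 7, T–W 10] → take T–U (7); add U.
Step 6: frontier [P–W 21, T–W 10, U–W 9] → take U–W (9); add W.
MST edges: P–S, R–S, S–X, R–T, T–U, U–W; total weight 19+12+13+14+7+9 = 74.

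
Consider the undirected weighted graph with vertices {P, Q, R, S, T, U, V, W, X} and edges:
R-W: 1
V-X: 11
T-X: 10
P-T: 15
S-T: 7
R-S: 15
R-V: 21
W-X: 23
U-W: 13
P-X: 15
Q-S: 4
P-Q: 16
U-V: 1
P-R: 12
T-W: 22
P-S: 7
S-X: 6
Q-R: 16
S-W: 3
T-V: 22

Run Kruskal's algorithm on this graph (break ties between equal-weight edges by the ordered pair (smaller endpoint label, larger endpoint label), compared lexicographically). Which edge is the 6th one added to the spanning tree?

P-S

Kruskal's algorithm — process edges by increasing weight (ties by edge label):
R-W (1): add — endpoints in different components.
U-V (1): add — endpoints in different components.
S-W (3): add — endpoints in different components.
Q-S (4): add — endpoints in different components.
S-X (6): add — endpoints in different components.
P-S (7): add — endpoints in different components.
S-T (7): add — endpoints in different components.
T-X (10): skip — T and X already connected.
V-X (11): add — endpoints in different components.
The 6th edge added is P-S.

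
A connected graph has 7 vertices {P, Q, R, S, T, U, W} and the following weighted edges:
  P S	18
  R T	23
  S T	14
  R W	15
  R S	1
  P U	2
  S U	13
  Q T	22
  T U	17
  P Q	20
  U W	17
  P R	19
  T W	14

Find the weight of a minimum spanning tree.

64

Kruskal: consider edges lightest-first.
R S (1): add. Components now {R,S} {U} {P} {W} {T} {Q}
P U (2): add. Components now {R,S} {P,U} {W} {T} {Q}
S U (13): add. Components now {P,R,S,U} {W} {T} {Q}
S T (14): add. Components now {P,R,S,T,U} {W} {Q}
T W (14): add. Components now {P,R,S,T,U,W} {Q}
R W (15): skip — W and R already connected.
T U (17): skip — U and T already connected.
U W (17): skip — U and W already connected.
P S (18): skip — S and P already connected.
P R (19): skip — P and R already connected.
P Q (20): add. Components now {P,Q,R,S,T,U,W}
MST edges: R S, P U, S U, S T, T W, P Q; total weight 1+2+13+14+14+20 = 64.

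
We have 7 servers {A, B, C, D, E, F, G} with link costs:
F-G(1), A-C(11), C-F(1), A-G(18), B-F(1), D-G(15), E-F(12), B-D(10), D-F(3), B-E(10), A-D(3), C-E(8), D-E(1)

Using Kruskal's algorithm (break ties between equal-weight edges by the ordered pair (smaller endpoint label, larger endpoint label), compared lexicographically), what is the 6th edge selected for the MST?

Kruskal: consider edges lightest-first.
B-F (1): add. Components now {A} {B,F} {C} {D} {E} {G}
C-F (1): add. Components now {A} {B,C,F} {D} {E} {G}
D-E (1): add. Components now {A} {B,C,F} {D,E} {G}
F-G (1): add. Components now {A} {B,C,F,G} {D,E}
A-D (3): add. Components now {A,D,E} {B,C,F,G}
D-F (3): add. Components now {A,B,C,D,E,F,G}
The 6th edge added is D-F.

D-F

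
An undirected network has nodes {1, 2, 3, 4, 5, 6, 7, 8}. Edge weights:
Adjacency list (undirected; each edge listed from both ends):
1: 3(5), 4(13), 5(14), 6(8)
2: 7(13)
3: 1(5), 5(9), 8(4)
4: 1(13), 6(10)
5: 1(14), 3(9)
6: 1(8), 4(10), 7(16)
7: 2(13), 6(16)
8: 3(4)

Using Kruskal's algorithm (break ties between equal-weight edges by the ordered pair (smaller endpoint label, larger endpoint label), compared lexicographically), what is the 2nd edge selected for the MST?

1-3

Sort edges by weight, then run Kruskal:
3 8 (4): add — endpoints in different components.
1 3 (5): add — endpoints in different components.
1 6 (8): add — endpoints in different components.
3 5 (9): add — endpoints in different components.
4 6 (10): add — endpoints in different components.
1 4 (13): skip — 1 and 4 already connected.
2 7 (13): add — endpoints in different components.
1 5 (14): skip — 1 and 5 already connected.
6 7 (16): add — endpoints in different components.
The 2nd edge added is 1 3.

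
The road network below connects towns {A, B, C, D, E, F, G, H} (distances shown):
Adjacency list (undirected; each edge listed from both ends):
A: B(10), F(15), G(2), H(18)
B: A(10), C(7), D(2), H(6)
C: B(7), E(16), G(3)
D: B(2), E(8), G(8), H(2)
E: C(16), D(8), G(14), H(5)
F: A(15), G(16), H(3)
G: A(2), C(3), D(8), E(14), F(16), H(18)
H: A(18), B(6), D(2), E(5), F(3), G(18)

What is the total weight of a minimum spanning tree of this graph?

Kruskal's algorithm — process edges by increasing weight (ties by edge label):
A G (2): add — endpoints in different components.
B D (2): add — endpoints in different components.
D H (2): add — endpoints in different components.
C G (3): add — endpoints in different components.
F H (3): add — endpoints in different components.
E H (5): add — endpoints in different components.
B H (6): skip — B and H already connected.
B C (7): add — endpoints in different components.
MST edges: A G, B D, D H, C G, F H, E H, B C; total weight 2+2+2+3+3+5+7 = 24.

24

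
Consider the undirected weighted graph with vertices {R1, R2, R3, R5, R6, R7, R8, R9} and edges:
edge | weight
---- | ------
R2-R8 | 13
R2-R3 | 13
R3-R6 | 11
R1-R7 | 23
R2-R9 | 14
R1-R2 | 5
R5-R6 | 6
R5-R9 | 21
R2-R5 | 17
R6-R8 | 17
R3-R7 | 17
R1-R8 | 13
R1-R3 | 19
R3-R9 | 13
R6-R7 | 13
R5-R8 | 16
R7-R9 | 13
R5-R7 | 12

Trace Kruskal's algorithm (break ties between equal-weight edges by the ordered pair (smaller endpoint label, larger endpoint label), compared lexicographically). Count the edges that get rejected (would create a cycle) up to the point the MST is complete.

1

Sort edges by weight, then run Kruskal:
R1-R2 (5): add — endpoints in different components.
R5-R6 (6): add — endpoints in different components.
R3-R6 (11): add — endpoints in different components.
R5-R7 (12): add — endpoints in different components.
R1-R8 (13): add — endpoints in different components.
R2-R3 (13): add — endpoints in different components.
R2-R8 (13): skip — R8 and R2 already connected.
R3-R9 (13): add — endpoints in different components.
Edges rejected before the tree was complete: 1.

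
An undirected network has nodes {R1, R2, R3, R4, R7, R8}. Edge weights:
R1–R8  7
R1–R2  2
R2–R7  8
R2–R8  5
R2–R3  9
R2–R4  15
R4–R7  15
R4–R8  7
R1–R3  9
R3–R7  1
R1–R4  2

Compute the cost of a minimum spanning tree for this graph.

18

Prim's algorithm from R1:
Step 1: cheapest edge leaving the tree is R1–R2 (2); add R2.
Step 2: cheapest edge leaving the tree is R1–R4 (2); add R4.
Step 3: cheapest edge leaving the tree is R2–R8 (5); add R8.
Step 4: cheapest edge leaving the tree is R2–R7 (8); add R7.
Step 5: cheapest edge leaving the tree is R3–R7 (1); add R3.
MST edges: R1–R2, R1–R4, R2–R8, R2–R7, R3–R7; total weight 2+2+5+8+1 = 18.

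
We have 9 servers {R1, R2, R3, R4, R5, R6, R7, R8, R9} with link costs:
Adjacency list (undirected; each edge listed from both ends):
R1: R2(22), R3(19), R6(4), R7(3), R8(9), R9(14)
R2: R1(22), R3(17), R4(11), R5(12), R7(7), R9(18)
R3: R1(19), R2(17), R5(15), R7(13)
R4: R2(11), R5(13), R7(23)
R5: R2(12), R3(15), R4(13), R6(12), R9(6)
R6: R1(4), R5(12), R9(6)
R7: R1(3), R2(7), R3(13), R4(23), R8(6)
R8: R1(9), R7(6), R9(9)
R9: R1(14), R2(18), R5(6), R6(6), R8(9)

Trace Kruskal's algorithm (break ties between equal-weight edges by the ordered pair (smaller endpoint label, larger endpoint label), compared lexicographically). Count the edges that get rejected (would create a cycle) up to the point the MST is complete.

4

Kruskal: consider edges lightest-first.
R1-R7 (3): add — endpoints in different components.
R1-R6 (4): add — endpoints in different components.
R5-R9 (6): add — endpoints in different components.
R6-R9 (6): add — endpoints in different components.
R7-R8 (6): add — endpoints in different components.
R2-R7 (7): add — endpoints in different components.
R1-R8 (9): skip — R1 and R8 already connected.
R8-R9 (9): skip — R9 and R8 already connected.
R2-R4 (11): add — endpoints in different components.
R2-R5 (12): skip — R5 and R2 already connected.
R5-R6 (12): skip — R5 and R6 already connected.
R3-R7 (13): add — endpoints in different components.
Edges rejected before the tree was complete: 4.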